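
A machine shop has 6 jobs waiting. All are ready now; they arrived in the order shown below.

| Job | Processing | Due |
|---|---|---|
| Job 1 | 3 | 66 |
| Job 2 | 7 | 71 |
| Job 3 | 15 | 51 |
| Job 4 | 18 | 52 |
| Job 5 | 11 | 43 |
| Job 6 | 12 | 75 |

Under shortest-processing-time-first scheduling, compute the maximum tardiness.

14

SPT (increasing processing time): Job 1 Job 2 Job 5 Job 6 Job 3 Job 4.
Job 1: 0→3, due 66, tardiness 0
Job 2: 3→10, due 71, tardiness 0
Job 5: 10→21, due 43, tardiness 0
Job 6: 21→33, due 75, tardiness 0
Job 3: 33→48, due 51, tardiness 0
Job 4: 48→66, due 52, tardiness 14
Maximum = 14.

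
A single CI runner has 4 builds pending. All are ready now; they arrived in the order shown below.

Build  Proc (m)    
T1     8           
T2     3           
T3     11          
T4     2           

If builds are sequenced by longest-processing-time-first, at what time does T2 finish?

LPT (decreasing processing time): T3 T1 T2 T4.
T3: 0→11
T1: 11→19
T2: 19→22

22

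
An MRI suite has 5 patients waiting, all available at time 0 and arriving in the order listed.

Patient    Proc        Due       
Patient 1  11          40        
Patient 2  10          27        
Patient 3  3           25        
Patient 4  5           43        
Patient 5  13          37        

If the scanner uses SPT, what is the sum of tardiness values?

5

SPT (increasing processing time): Patient 3 Patient 4 Patient 2 Patient 1 Patient 5.
Patient 3: 0→3, due 25, tardiness 0
Patient 4: 3→8, due 43, tardiness 0
Patient 2: 8→18, due 27, tardiness 0
Patient 1: 18→29, due 40, tardiness 0
Patient 5: 29→42, due 37, tardiness 5
Sum = 0+0+0+0+5 = 5.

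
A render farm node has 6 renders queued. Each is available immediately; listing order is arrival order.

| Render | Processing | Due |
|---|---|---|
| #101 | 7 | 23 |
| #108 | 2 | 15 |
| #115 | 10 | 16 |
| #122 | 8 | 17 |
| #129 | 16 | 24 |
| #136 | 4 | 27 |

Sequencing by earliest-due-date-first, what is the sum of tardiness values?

EDD (increasing due date): #108 #115 #122 #101 #129 #136.
#108: 0→2, due 15, tardiness 0
#115: 2→12, due 16, tardiness 0
#122: 12→20, due 17, tardiness 3
#101: 20→27, due 23, tardiness 4
#129: 27→43, due 24, tardiness 19
#136: 43→47, due 27, tardiness 20
Sum = 0+0+3+4+19+20 = 46.

46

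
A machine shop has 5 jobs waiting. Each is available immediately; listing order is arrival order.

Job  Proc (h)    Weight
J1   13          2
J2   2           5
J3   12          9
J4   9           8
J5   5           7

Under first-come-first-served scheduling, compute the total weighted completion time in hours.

FIFO (arrival order): J1 J2 J3 J4 J5.
J1: finishes 13, weight 2, w·C = 26
J2: finishes 15, weight 5, w·C = 75
J3: finishes 27, weight 9, w·C = 243
J4: finishes 36, weight 8, w·C = 288
J5: finishes 41, weight 7, w·C = 287
Sum = 26+75+243+288+287 = 919.

919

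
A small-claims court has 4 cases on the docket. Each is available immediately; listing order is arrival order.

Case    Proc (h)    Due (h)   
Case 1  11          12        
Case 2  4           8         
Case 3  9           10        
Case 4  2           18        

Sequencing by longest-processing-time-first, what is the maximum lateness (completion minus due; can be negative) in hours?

LPT (decreasing processing time): Case 1 Case 3 Case 2 Case 4.
Case 1: 0→11, due 12, lateness -1
Case 3: 11→20, due 10, lateness 10
Case 2: 20→24, due 8, lateness 16
Case 4: 24→26, due 18, lateness 8
Maximum = 16.

16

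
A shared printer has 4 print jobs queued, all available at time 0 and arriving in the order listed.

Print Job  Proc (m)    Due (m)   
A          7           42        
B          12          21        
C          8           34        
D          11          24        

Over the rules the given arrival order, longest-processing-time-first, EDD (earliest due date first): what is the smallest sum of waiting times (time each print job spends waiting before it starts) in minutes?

FIFO (arrival order): A B C D.
A: waits 0, runs 0→7
B: waits 7, runs 7→19
C: waits 19, runs 19→27
D: waits 27, runs 27→38
Sum = 0+7+19+27 = 53.
LPT (decreasing processing time): B D C A.
B: waits 0, runs 0→12
D: waits 12, runs 12→23
C: waits 23, runs 23→31
A: waits 31, runs 31→38
Sum = 0+12+23+31 = 66.
EDD (increasing due date): B D C A.
B: waits 0, runs 0→12
D: waits 12, runs 12→23
C: waits 23, runs 23→31
A: waits 31, runs 31→38
Sum = 0+12+23+31 = 66.
FIFO 53, LPT 66, EDD 66 → minimum 53.

53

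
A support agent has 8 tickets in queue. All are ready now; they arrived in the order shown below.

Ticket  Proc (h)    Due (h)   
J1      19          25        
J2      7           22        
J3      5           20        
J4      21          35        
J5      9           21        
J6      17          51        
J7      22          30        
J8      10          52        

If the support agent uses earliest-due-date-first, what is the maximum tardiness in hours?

EDD (increasing due date): J3 J5 J2 J1 J7 J4 J6 J8.
J3: 0→5, due 20, tardiness 0
J5: 5→14, due 21, tardiness 0
J2: 14→21, due 22, tardiness 0
J1: 21→40, due 25, tardiness 15
J7: 40→62, due 30, tardiness 32
J4: 62→83, due 35, tardiness 48
J6: 83→100, due 51, tardiness 49
J8: 100→110, due 52, tardiness 58
Maximum = 58.

58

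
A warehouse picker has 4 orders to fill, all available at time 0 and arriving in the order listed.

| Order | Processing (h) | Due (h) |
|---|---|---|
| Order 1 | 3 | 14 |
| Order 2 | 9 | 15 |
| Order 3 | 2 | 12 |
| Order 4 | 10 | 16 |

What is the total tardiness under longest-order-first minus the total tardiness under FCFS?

14

LPT (decreasing processing time): Order 4 Order 2 Order 1 Order 3.
Order 4: 0→10, due 16, tardiness 0
Order 2: 10→19, due 15, tardiness 4
Order 1: 19→22, due 14, tardiness 8
Order 3: 22→24, due 12, tardiness 12
Sum = 0+4+8+12 = 24.
FIFO (arrival order): Order 1 Order 2 Order 3 Order 4.
Order 1: 0→3, due 14, tardiness 0
Order 2: 3→12, due 15, tardiness 0
Order 3: 12→14, due 12, tardiness 2
Order 4: 14→24, due 16, tardiness 8
Sum = 0+0+2+8 = 10.
Difference = 24 − 10 = 14.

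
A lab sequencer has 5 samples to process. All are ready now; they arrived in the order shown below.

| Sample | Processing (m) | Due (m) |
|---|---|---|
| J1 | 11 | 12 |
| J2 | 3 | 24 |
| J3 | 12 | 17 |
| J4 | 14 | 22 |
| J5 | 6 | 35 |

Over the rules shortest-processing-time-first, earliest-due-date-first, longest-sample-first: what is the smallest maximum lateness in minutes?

16

SPT (increasing processing time): J2 J5 J1 J3 J4.
J2: 0→3, due 24, lateness -21
J5: 3→9, due 35, lateness -26
J1: 9→20, due 12, lateness 8
J3: 20→32, due 17, lateness 15
J4: 32→46, due 22, lateness 24
Maximum = 24.
EDD (increasing due date): J1 J3 J4 J2 J5.
J1: 0→11, due 12, lateness -1
J3: 11→23, due 17, lateness 6
J4: 23→37, due 22, lateness 15
J2: 37→40, due 24, lateness 16
J5: 40→46, due 35, lateness 11
Maximum = 16.
LPT (decreasing processing time): J4 J3 J1 J5 J2.
J4: 0→14, due 22, lateness -8
J3: 14→26, due 17, lateness 9
J1: 26→37, due 12, lateness 25
J5: 37→43, due 35, lateness 8
J2: 43→46, due 24, lateness 22
Maximum = 25.
SPT 24, EDD 16, LPT 25 → minimum 16.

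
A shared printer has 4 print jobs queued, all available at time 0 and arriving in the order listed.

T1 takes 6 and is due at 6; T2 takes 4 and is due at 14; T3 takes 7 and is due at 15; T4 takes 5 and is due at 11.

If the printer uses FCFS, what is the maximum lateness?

11

FIFO (arrival order): T1 T2 T3 T4.
T1: 0→6, due 6, lateness 0
T2: 6→10, due 14, lateness -4
T3: 10→17, due 15, lateness 2
T4: 17→22, due 11, lateness 11
Maximum = 11.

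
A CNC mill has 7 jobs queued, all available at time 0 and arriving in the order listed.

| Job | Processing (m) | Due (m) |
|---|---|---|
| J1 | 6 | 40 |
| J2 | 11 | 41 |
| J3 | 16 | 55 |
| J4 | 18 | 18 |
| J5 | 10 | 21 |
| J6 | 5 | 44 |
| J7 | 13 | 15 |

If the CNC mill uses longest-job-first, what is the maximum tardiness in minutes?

LPT (decreasing processing time): J4 J3 J7 J2 J5 J1 J6.
J4: 0→18, due 18, tardiness 0
J3: 18→34, due 55, tardiness 0
J7: 34→47, due 15, tardiness 32
J2: 47→58, due 41, tardiness 17
J5: 58→68, due 21, tardiness 47
J1: 68→74, due 40, tardiness 34
J6: 74→79, due 44, tardiness 35
Maximum = 47.

47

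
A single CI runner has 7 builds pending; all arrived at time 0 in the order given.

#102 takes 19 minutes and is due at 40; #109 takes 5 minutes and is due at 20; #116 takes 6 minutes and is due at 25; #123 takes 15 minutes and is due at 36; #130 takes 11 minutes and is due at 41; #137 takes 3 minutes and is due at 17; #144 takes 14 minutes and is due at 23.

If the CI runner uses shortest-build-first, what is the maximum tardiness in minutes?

SPT (increasing processing time): #137 #109 #116 #130 #144 #123 #102.
#137: 0→3, due 17, tardiness 0
#109: 3→8, due 20, tardiness 0
#116: 8→14, due 25, tardiness 0
#130: 14→25, due 41, tardiness 0
#144: 25→39, due 23, tardiness 16
#123: 39→54, due 36, tardiness 18
#102: 54→73, due 40, tardiness 33
Maximum = 33.

33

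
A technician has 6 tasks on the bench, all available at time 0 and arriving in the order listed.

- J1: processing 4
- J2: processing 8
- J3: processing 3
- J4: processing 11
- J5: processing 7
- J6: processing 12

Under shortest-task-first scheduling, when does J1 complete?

7

SPT (increasing processing time): J3 J1 J5 J2 J4 J6.
J3: 0→3
J1: 3→7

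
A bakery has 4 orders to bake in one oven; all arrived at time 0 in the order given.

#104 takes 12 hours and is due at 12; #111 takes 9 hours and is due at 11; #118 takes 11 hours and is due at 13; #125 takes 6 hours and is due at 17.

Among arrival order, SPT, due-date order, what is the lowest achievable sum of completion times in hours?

FIFO (arrival order): #104 #111 #118 #125.
#104: 0→12
#111: 12→21
#118: 21→32
#125: 32→38
Sum = 12+21+32+38 = 103.
SPT (increasing processing time): #125 #111 #118 #104.
#125: 0→6
#111: 6→15
#118: 15→26
#104: 26→38
Sum = 6+15+26+38 = 85.
EDD (increasing due date): #111 #104 #118 #125.
#111: 0→9
#104: 9→21
#118: 21→32
#125: 32→38
Sum = 9+21+32+38 = 100.
FIFO 103, SPT 85, EDD 100 → minimum 85.

85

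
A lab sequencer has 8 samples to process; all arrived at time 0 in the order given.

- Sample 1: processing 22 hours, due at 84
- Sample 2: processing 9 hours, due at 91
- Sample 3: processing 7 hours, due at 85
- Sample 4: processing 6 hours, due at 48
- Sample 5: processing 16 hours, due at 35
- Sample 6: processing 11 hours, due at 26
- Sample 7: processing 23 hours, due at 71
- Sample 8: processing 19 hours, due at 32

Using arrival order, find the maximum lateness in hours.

FIFO (arrival order): Sample 1 Sample 2 Sample 3 Sample 4 Sample 5 Sample 6 Sample 7 Sample 8.
Sample 1: 0→22, due 84, lateness -62
Sample 2: 22→31, due 91, lateness -60
Sample 3: 31→38, due 85, lateness -47
Sample 4: 38→44, due 48, lateness -4
Sample 5: 44→60, due 35, lateness 25
Sample 6: 60→71, due 26, lateness 45
Sample 7: 71→94, due 71, lateness 23
Sample 8: 94→113, due 32, lateness 81
Maximum = 81.

81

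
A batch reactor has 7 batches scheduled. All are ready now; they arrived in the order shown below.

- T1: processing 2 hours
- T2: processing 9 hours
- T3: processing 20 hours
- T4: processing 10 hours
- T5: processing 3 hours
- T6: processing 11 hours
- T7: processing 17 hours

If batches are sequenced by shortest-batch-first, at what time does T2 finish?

14

SPT (increasing processing time): T1 T5 T2 T4 T6 T7 T3.
T1: 0→2
T5: 2→5
T2: 5→14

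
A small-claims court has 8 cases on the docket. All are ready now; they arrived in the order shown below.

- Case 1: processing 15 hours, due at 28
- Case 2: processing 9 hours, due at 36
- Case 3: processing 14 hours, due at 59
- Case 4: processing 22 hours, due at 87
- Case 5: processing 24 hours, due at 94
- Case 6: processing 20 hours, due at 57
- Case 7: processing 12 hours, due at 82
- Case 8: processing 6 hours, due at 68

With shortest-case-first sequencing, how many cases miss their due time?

4

SPT (increasing processing time): Case 8 Case 2 Case 7 Case 3 Case 1 Case 6 Case 4 Case 5.
Case 8: 0→6, due 68, tardiness 0
Case 2: 6→15, due 36, tardiness 0
Case 7: 15→27, due 82, tardiness 0
Case 3: 27→41, due 59, tardiness 0
Case 1: 41→56, due 28, tardiness 28
Case 6: 56→76, due 57, tardiness 19
Case 4: 76→98, due 87, tardiness 11
Case 5: 98→122, due 94, tardiness 28
Late cases: 4.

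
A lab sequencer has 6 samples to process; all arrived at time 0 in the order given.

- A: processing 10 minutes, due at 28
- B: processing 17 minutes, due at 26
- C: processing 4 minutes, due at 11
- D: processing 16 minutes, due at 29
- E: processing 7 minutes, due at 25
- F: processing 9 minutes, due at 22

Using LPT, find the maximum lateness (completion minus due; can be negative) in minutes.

52

LPT (decreasing processing time): B D A F E C.
B: 0→17, due 26, lateness -9
D: 17→33, due 29, lateness 4
A: 33→43, due 28, lateness 15
F: 43→52, due 22, lateness 30
E: 52→59, due 25, lateness 34
C: 59→63, due 11, lateness 52
Maximum = 52.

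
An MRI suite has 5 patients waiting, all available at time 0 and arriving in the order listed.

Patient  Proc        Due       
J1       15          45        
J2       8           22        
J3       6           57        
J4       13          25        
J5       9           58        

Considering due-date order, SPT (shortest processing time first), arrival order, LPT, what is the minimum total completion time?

130

EDD (increasing due date): J2 J4 J1 J3 J5.
J2: 0→8
J4: 8→21
J1: 21→36
J3: 36→42
J5: 42→51
Sum = 8+21+36+42+51 = 158.
SPT (increasing processing time): J3 J2 J5 J4 J1.
J3: 0→6
J2: 6→14
J5: 14→23
J4: 23→36
J1: 36→51
Sum = 6+14+23+36+51 = 130.
FIFO (arrival order): J1 J2 J3 J4 J5.
J1: 0→15
J2: 15→23
J3: 23→29
J4: 29→42
J5: 42→51
Sum = 15+23+29+42+51 = 160.
LPT (decreasing processing time): J1 J4 J5 J2 J3.
J1: 0→15
J4: 15→28
J5: 28→37
J2: 37→45
J3: 45→51
Sum = 15+28+37+45+51 = 176.
EDD 158, SPT 130, FIFO 160, LPT 176 → minimum 130.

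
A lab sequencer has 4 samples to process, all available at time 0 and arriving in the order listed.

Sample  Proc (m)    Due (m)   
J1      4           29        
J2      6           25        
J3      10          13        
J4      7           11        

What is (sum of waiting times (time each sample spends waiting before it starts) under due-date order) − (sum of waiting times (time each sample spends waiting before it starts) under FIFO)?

13

EDD (increasing due date): J4 J3 J2 J1.
J4: waits 0, runs 0→7
J3: waits 7, runs 7→17
J2: waits 17, runs 17→23
J1: waits 23, runs 23→27
Sum = 0+7+17+23 = 47.
FIFO (arrival order): J1 J2 J3 J4.
J1: waits 0, runs 0→4
J2: waits 4, runs 4→10
J3: waits 10, runs 10→20
J4: waits 20, runs 20→27
Sum = 0+4+10+20 = 34.
Difference = 47 − 34 = 13.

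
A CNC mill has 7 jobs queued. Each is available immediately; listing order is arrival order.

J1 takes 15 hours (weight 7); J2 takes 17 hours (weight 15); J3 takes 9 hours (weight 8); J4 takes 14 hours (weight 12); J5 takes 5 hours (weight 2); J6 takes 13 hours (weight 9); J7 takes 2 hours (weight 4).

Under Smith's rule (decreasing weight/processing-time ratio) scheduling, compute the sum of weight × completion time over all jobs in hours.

2155

WSPT (decreasing weight/processing-time ratio): J7 J3 J2 J4 J6 J1 J5.
J7: finishes 2, weight 4, w·C = 8
J3: finishes 11, weight 8, w·C = 88
J2: finishes 28, weight 15, w·C = 420
J4: finishes 42, weight 12, w·C = 504
J6: finishes 55, weight 9, w·C = 495
J1: finishes 70, weight 7, w·C = 490
J5: finishes 75, weight 2, w·C = 150
Sum = 8+88+420+504+495+490+150 = 2155.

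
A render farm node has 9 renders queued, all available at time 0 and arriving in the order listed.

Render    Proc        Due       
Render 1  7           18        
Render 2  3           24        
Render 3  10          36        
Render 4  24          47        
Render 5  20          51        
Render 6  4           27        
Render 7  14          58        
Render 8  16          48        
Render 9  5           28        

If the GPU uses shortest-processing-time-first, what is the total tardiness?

96

SPT (increasing processing time): Render 2 Render 6 Render 9 Render 1 Render 3 Render 7 Render 8 Render 5 Render 4.
Render 2: 0→3, due 24, tardiness 0
Render 6: 3→7, due 27, tardiness 0
Render 9: 7→12, due 28, tardiness 0
Render 1: 12→19, due 18, tardiness 1
Render 3: 19→29, due 36, tardiness 0
Render 7: 29→43, due 58, tardiness 0
Render 8: 43→59, due 48, tardiness 11
Render 5: 59→79, due 51, tardiness 28
Render 4: 79→103, due 47, tardiness 56
Sum = 0+0+0+1+0+0+11+28+56 = 96.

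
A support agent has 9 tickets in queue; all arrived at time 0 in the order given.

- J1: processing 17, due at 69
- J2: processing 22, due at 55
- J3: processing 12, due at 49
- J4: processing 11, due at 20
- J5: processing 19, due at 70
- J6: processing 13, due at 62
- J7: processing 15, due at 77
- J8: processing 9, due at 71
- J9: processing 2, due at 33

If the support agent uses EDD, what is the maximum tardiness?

EDD (increasing due date): J4 J9 J3 J2 J6 J1 J5 J8 J7.
J4: 0→11, due 20, tardiness 0
J9: 11→13, due 33, tardiness 0
J3: 13→25, due 49, tardiness 0
J2: 25→47, due 55, tardiness 0
J6: 47→60, due 62, tardiness 0
J1: 60→77, due 69, tardiness 8
J5: 77→96, due 70, tardiness 26
J8: 96→105, due 71, tardiness 34
J7: 105→120, due 77, tardiness 43
Maximum = 43.

43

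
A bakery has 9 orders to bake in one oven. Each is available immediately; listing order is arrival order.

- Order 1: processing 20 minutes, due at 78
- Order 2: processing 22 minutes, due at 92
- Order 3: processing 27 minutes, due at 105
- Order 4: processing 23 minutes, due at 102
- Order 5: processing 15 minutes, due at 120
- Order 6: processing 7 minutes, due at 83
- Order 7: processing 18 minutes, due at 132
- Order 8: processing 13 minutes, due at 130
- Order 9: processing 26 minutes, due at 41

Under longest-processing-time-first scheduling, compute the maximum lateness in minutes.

LPT (decreasing processing time): Order 3 Order 9 Order 4 Order 2 Order 1 Order 7 Order 5 Order 8 Order 6.
Order 3: 0→27, due 105, lateness -78
Order 9: 27→53, due 41, lateness 12
Order 4: 53→76, due 102, lateness -26
Order 2: 76→98, due 92, lateness 6
Order 1: 98→118, due 78, lateness 40
Order 7: 118→136, due 132, lateness 4
Order 5: 136→151, due 120, lateness 31
Order 8: 151→164, due 130, lateness 34
Order 6: 164→171, due 83, lateness 88
Maximum = 88.

88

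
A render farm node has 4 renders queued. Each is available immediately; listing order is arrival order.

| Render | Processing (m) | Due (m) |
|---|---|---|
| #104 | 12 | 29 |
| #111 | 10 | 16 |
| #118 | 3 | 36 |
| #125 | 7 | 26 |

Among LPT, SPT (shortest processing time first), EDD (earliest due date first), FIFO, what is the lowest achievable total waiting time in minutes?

33

LPT (decreasing processing time): #104 #111 #125 #118.
#104: waits 0, runs 0→12
#111: waits 12, runs 12→22
#125: waits 22, runs 22→29
#118: waits 29, runs 29→32
Sum = 0+12+22+29 = 63.
SPT (increasing processing time): #118 #125 #111 #104.
#118: waits 0, runs 0→3
#125: waits 3, runs 3→10
#111: waits 10, runs 10→20
#104: waits 20, runs 20→32
Sum = 0+3+10+20 = 33.
EDD (increasing due date): #111 #125 #104 #118.
#111: waits 0, runs 0→10
#125: waits 10, runs 10→17
#104: waits 17, runs 17→29
#118: waits 29, runs 29→32
Sum = 0+10+17+29 = 56.
FIFO (arrival order): #104 #111 #118 #125.
#104: waits 0, runs 0→12
#111: waits 12, runs 12→22
#118: waits 22, runs 22→25
#125: waits 25, runs 25→32
Sum = 0+12+22+25 = 59.
LPT 63, SPT 33, EDD 56, FIFO 59 → minimum 33.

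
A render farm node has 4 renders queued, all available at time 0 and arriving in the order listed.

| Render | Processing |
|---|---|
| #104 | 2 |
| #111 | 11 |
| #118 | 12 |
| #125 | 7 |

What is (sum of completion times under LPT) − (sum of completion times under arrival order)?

LPT (decreasing processing time): #118 #111 #125 #104.
#118: 0→12
#111: 12→23
#125: 23→30
#104: 30→32
Sum = 12+23+30+32 = 97.
FIFO (arrival order): #104 #111 #118 #125.
#104: 0→2
#111: 2→13
#118: 13→25
#125: 25→32
Sum = 2+13+25+32 = 72.
Difference = 97 − 72 = 25.

25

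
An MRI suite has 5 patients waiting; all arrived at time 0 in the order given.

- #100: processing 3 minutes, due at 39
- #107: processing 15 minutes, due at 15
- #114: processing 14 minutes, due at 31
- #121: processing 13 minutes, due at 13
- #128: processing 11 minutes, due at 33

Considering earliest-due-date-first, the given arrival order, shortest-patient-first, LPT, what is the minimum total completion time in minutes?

141

EDD (increasing due date): #121 #107 #114 #128 #100.
#121: 0→13
#107: 13→28
#114: 28→42
#128: 42→53
#100: 53→56
Sum = 13+28+42+53+56 = 192.
FIFO (arrival order): #100 #107 #114 #121 #128.
#100: 0→3
#107: 3→18
#114: 18→32
#121: 32→45
#128: 45→56
Sum = 3+18+32+45+56 = 154.
SPT (increasing processing time): #100 #128 #121 #114 #107.
#100: 0→3
#128: 3→14
#121: 14→27
#114: 27→41
#107: 41→56
Sum = 3+14+27+41+56 = 141.
LPT (decreasing processing time): #107 #114 #121 #128 #100.
#107: 0→15
#114: 15→29
#121: 29→42
#128: 42→53
#100: 53→56
Sum = 15+29+42+53+56 = 195.
EDD 192, FIFO 154, SPT 141, LPT 195 → minimum 141.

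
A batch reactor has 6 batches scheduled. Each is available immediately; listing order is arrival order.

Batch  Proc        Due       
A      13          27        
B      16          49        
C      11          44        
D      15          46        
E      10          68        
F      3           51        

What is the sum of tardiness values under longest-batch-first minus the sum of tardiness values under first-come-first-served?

19

LPT (decreasing processing time): B D A C E F.
B: 0→16, due 49, tardiness 0
D: 16→31, due 46, tardiness 0
A: 31→44, due 27, tardiness 17
C: 44→55, due 44, tardiness 11
E: 55→65, due 68, tardiness 0
F: 65→68, due 51, tardiness 17
Sum = 0+0+17+11+0+17 = 45.
FIFO (arrival order): A B C D E F.
A: 0→13, due 27, tardiness 0
B: 13→29, due 49, tardiness 0
C: 29→40, due 44, tardiness 0
D: 40→55, due 46, tardiness 9
E: 55→65, due 68, tardiness 0
F: 65→68, due 51, tardiness 17
Sum = 0+0+0+9+0+17 = 26.
Difference = 45 − 26 = 19.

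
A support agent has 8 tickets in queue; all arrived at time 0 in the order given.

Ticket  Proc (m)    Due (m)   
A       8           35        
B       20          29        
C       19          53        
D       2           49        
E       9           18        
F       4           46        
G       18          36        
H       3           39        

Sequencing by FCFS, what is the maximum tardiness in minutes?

44

FIFO (arrival order): A B C D E F G H.
A: 0→8, due 35, tardiness 0
B: 8→28, due 29, tardiness 0
C: 28→47, due 53, tardiness 0
D: 47→49, due 49, tardiness 0
E: 49→58, due 18, tardiness 40
F: 58→62, due 46, tardiness 16
G: 62→80, due 36, tardiness 44
H: 80→83, due 39, tardiness 44
Maximum = 44.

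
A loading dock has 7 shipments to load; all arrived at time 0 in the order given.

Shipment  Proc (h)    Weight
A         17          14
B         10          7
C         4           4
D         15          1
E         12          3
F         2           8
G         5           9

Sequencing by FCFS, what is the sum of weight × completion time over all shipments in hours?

FIFO (arrival order): A B C D E F G.
A: finishes 17, weight 14, w·C = 238
B: finishes 27, weight 7, w·C = 189
C: finishes 31, weight 4, w·C = 124
D: finishes 46, weight 1, w·C = 46
E: finishes 58, weight 3, w·C = 174
F: finishes 60, weight 8, w·C = 480
G: finishes 65, weight 9, w·C = 585
Sum = 238+189+124+46+174+480+585 = 1836.

1836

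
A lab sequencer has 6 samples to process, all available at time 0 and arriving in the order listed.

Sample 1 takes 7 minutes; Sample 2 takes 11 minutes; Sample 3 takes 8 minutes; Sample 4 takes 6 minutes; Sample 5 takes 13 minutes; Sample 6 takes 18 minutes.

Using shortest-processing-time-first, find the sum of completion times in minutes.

SPT (increasing processing time): Sample 4 Sample 1 Sample 3 Sample 2 Sample 5 Sample 6.
Sample 4: 0→6
Sample 1: 6→13
Sample 3: 13→21
Sample 2: 21→32
Sample 5: 32→45
Sample 6: 45→63
Sum = 6+13+21+32+45+63 = 180.

180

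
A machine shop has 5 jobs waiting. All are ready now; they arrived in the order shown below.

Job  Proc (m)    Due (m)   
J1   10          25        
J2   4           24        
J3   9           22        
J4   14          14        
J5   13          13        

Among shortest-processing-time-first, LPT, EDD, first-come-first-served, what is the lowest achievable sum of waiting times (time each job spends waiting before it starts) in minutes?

SPT (increasing processing time): J2 J3 J1 J5 J4.
J2: waits 0, runs 0→4
J3: waits 4, runs 4→13
J1: waits 13, runs 13→23
J5: waits 23, runs 23→36
J4: waits 36, runs 36→50
Sum = 0+4+13+23+36 = 76.
LPT (decreasing processing time): J4 J5 J1 J3 J2.
J4: waits 0, runs 0→14
J5: waits 14, runs 14→27
J1: waits 27, runs 27→37
J3: waits 37, runs 37→46
J2: waits 46, runs 46→50
Sum = 0+14+27+37+46 = 124.
EDD (increasing due date): J5 J4 J3 J2 J1.
J5: waits 0, runs 0→13
J4: waits 13, runs 13→27
J3: waits 27, runs 27→36
J2: waits 36, runs 36→40
J1: waits 40, runs 40→50
Sum = 0+13+27+36+40 = 116.
FIFO (arrival order): J1 J2 J3 J4 J5.
J1: waits 0, runs 0→10
J2: waits 10, runs 10→14
J3: waits 14, runs 14→23
J4: waits 23, runs 23→37
J5: waits 37, runs 37→50
Sum = 0+10+14+23+37 = 84.
SPT 76, LPT 124, EDD 116, FIFO 84 → minimum 76.

76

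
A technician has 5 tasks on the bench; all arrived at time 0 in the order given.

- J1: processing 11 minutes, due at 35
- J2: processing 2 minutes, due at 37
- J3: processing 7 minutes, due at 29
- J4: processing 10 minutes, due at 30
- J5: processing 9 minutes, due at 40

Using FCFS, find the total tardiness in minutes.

FIFO (arrival order): J1 J2 J3 J4 J5.
J1: 0→11, due 35, tardiness 0
J2: 11→13, due 37, tardiness 0
J3: 13→20, due 29, tardiness 0
J4: 20→30, due 30, tardiness 0
J5: 30→39, due 40, tardiness 0
Sum = 0+0+0+0+0 = 0.

0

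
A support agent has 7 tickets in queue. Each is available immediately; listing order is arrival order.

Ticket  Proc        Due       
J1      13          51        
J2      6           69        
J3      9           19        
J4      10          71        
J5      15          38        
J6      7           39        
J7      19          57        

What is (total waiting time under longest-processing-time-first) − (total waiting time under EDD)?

56

LPT (decreasing processing time): J7 J5 J1 J4 J3 J6 J2.
J7: waits 0, runs 0→19
J5: waits 19, runs 19→34
J1: waits 34, runs 34→47
J4: waits 47, runs 47→57
J3: waits 57, runs 57→66
J6: waits 66, runs 66→73
J2: waits 73, runs 73→79
Sum = 0+19+34+47+57+66+73 = 296.
EDD (increasing due date): J3 J5 J6 J1 J7 J2 J4.
J3: waits 0, runs 0→9
J5: waits 9, runs 9→24
J6: waits 24, runs 24→31
J1: waits 31, runs 31→44
J7: waits 44, runs 44→63
J2: waits 63, runs 63→69
J4: waits 69, runs 69→79
Sum = 0+9+24+31+44+63+69 = 240.
Difference = 296 − 240 = 56.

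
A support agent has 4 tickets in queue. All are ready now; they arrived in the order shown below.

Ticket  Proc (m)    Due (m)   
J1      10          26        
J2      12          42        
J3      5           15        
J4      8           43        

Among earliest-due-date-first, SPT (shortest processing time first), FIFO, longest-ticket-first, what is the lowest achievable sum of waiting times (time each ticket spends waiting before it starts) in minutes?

EDD (increasing due date): J3 J1 J2 J4.
J3: waits 0, runs 0→5
J1: waits 5, runs 5→15
J2: waits 15, runs 15→27
J4: waits 27, runs 27→35
Sum = 0+5+15+27 = 47.
SPT (increasing processing time): J3 J4 J1 J2.
J3: waits 0, runs 0→5
J4: waits 5, runs 5→13
J1: waits 13, runs 13→23
J2: waits 23, runs 23→35
Sum = 0+5+13+23 = 41.
FIFO (arrival order): J1 J2 J3 J4.
J1: waits 0, runs 0→10
J2: waits 10, runs 10→22
J3: waits 22, runs 22→27
J4: waits 27, runs 27→35
Sum = 0+10+22+27 = 59.
LPT (decreasing processing time): J2 J1 J4 J3.
J2: waits 0, runs 0→12
J1: waits 12, runs 12→22
J4: waits 22, runs 22→30
J3: waits 30, runs 30→35
Sum = 0+12+22+30 = 64.
EDD 47, SPT 41, FIFO 59, LPT 64 → minimum 41.

41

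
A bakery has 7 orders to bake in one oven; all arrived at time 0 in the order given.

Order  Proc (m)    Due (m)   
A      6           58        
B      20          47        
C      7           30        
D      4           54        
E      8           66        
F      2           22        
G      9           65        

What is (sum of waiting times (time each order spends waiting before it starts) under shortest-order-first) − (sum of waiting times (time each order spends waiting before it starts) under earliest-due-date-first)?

SPT (increasing processing time): F D A C E G B.
F: waits 0, runs 0→2
D: waits 2, runs 2→6
A: waits 6, runs 6→12
C: waits 12, runs 12→19
E: waits 19, runs 19→27
G: waits 27, runs 27→36
B: waits 36, runs 36→56
Sum = 0+2+6+12+19+27+36 = 102.
EDD (increasing due date): F C B D A G E.
F: waits 0, runs 0→2
C: waits 2, runs 2→9
B: waits 9, runs 9→29
D: waits 29, runs 29→33
A: waits 33, runs 33→39
G: waits 39, runs 39→48
E: waits 48, runs 48→56
Sum = 0+2+9+29+33+39+48 = 160.
Difference = 102 − 160 = -58.

-58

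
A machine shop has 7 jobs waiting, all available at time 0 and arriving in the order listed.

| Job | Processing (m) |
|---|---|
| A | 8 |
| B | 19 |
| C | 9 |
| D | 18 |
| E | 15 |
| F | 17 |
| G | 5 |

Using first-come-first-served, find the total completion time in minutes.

371

FIFO (arrival order): A B C D E F G.
A: 0→8
B: 8→27
C: 27→36
D: 36→54
E: 54→69
F: 69→86
G: 86→91
Sum = 8+27+36+54+69+86+91 = 371.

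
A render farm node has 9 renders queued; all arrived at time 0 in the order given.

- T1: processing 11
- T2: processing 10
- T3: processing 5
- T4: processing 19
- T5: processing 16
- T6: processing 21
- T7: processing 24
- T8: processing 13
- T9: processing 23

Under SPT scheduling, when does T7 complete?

142

SPT (increasing processing time): T3 T2 T1 T8 T5 T4 T6 T9 T7.
T3: 0→5
T2: 5→15
T1: 15→26
T8: 26→39
T5: 39→55
T4: 55→74
T6: 74→95
T9: 95→118
T7: 118→142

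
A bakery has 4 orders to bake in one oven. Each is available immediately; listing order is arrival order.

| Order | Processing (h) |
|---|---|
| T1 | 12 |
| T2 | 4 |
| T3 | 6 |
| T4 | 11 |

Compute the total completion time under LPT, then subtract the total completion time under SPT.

LPT (decreasing processing time): T1 T4 T3 T2.
T1: 0→12
T4: 12→23
T3: 23→29
T2: 29→33
Sum = 12+23+29+33 = 97.
SPT (increasing processing time): T2 T3 T4 T1.
T2: 0→4
T3: 4→10
T4: 10→21
T1: 21→33
Sum = 4+10+21+33 = 68.
Difference = 97 − 68 = 29.

29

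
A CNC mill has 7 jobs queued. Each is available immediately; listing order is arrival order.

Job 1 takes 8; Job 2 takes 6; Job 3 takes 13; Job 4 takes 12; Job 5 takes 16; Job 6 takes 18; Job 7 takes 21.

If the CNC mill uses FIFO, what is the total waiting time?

216

FIFO (arrival order): Job 1 Job 2 Job 3 Job 4 Job 5 Job 6 Job 7.
Job 1: waits 0, runs 0→8
Job 2: waits 8, runs 8→14
Job 3: waits 14, runs 14→27
Job 4: waits 27, runs 27→39
Job 5: waits 39, runs 39→55
Job 6: waits 55, runs 55→73
Job 7: waits 73, runs 73→94
Sum = 0+8+14+27+39+55+73 = 216.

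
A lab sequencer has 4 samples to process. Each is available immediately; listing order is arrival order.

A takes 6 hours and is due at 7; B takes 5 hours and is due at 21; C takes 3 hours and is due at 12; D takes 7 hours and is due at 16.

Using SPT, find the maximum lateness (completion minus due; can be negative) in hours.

7

SPT (increasing processing time): C B A D.
C: 0→3, due 12, lateness -9
B: 3→8, due 21, lateness -13
A: 8→14, due 7, lateness 7
D: 14→21, due 16, lateness 5
Maximum = 7.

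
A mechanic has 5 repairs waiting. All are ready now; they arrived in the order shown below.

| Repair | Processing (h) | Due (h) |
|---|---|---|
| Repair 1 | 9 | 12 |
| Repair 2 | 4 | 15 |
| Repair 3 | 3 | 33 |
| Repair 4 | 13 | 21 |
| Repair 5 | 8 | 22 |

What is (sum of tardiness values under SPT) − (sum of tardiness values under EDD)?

7

SPT (increasing processing time): Repair 3 Repair 2 Repair 5 Repair 1 Repair 4.
Repair 3: 0→3, due 33, tardiness 0
Repair 2: 3→7, due 15, tardiness 0
Repair 5: 7→15, due 22, tardiness 0
Repair 1: 15→24, due 12, tardiness 12
Repair 4: 24→37, due 21, tardiness 16
Sum = 0+0+0+12+16 = 28.
EDD (increasing due date): Repair 1 Repair 2 Repair 4 Repair 5 Repair 3.
Repair 1: 0→9, due 12, tardiness 0
Repair 2: 9→13, due 15, tardiness 0
Repair 4: 13→26, due 21, tardiness 5
Repair 5: 26→34, due 22, tardiness 12
Repair 3: 34→37, due 33, tardiness 4
Sum = 0+0+5+12+4 = 21.
Difference = 28 − 21 = 7.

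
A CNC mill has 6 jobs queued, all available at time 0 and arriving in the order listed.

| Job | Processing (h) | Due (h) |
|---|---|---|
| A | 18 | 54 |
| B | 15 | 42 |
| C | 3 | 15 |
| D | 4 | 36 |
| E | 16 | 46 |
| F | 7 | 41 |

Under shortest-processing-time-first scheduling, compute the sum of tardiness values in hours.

9

SPT (increasing processing time): C D F B E A.
C: 0→3, due 15, tardiness 0
D: 3→7, due 36, tardiness 0
F: 7→14, due 41, tardiness 0
B: 14→29, due 42, tardiness 0
E: 29→45, due 46, tardiness 0
A: 45→63, due 54, tardiness 9
Sum = 0+0+0+0+0+9 = 9.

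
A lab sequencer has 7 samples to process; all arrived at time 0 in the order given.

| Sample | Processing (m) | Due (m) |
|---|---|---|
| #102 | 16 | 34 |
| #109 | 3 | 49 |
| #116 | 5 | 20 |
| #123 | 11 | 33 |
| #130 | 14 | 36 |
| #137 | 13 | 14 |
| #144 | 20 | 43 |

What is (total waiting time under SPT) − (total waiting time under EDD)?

SPT (increasing processing time): #109 #116 #123 #137 #130 #102 #144.
#109: waits 0, runs 0→3
#116: waits 3, runs 3→8
#123: waits 8, runs 8→19
#137: waits 19, runs 19→32
#130: waits 32, runs 32→46
#102: waits 46, runs 46→62
#144: waits 62, runs 62→82
Sum = 0+3+8+19+32+46+62 = 170.
EDD (increasing due date): #137 #116 #123 #102 #130 #144 #109.
#137: waits 0, runs 0→13
#116: waits 13, runs 13→18
#123: waits 18, runs 18→29
#102: waits 29, runs 29→45
#130: waits 45, runs 45→59
#144: waits 59, runs 59→79
#109: waits 79, runs 79→82
Sum = 0+13+18+29+45+59+79 = 243.
Difference = 170 − 243 = -73.

-73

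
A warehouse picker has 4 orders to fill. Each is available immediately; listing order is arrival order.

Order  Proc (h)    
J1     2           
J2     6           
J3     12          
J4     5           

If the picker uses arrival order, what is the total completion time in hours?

FIFO (arrival order): J1 J2 J3 J4.
J1: 0→2
J2: 2→8
J3: 8→20
J4: 20→25
Sum = 2+8+20+25 = 55.

55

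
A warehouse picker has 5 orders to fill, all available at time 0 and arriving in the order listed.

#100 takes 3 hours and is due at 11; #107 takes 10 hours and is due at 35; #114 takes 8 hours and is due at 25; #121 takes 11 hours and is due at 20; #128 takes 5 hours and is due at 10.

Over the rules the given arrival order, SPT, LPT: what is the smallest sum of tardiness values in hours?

17

FIFO (arrival order): #100 #107 #114 #121 #128.
#100: 0→3, due 11, tardiness 0
#107: 3→13, due 35, tardiness 0
#114: 13→21, due 25, tardiness 0
#121: 21→32, due 20, tardiness 12
#128: 32→37, due 10, tardiness 27
Sum = 0+0+0+12+27 = 39.
SPT (increasing processing time): #100 #128 #114 #107 #121.
#100: 0→3, due 11, tardiness 0
#128: 3→8, due 10, tardiness 0
#114: 8→16, due 25, tardiness 0
#107: 16→26, due 35, tardiness 0
#121: 26→37, due 20, tardiness 17
Sum = 0+0+0+0+17 = 17.
LPT (decreasing processing time): #121 #107 #114 #128 #100.
#121: 0→11, due 20, tardiness 0
#107: 11→21, due 35, tardiness 0
#114: 21→29, due 25, tardiness 4
#128: 29→34, due 10, tardiness 24
#100: 34→37, due 11, tardiness 26
Sum = 0+0+4+24+26 = 54.
FIFO 39, SPT 17, LPT 54 → minimum 17.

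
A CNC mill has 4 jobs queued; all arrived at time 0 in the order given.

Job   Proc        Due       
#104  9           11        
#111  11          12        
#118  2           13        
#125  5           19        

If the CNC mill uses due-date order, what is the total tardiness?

EDD (increasing due date): #104 #111 #118 #125.
#104: 0→9, due 11, tardiness 0
#111: 9→20, due 12, tardiness 8
#118: 20→22, due 13, tardiness 9
#125: 22→27, due 19, tardiness 8
Sum = 0+8+9+8 = 25.

25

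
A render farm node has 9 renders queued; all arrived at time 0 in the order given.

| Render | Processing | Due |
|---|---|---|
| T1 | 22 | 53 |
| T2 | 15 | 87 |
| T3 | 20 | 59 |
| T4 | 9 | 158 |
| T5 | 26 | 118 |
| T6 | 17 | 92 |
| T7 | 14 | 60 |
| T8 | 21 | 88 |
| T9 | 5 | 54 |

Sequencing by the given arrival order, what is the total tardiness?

231

FIFO (arrival order): T1 T2 T3 T4 T5 T6 T7 T8 T9.
T1: 0→22, due 53, tardiness 0
T2: 22→37, due 87, tardiness 0
T3: 37→57, due 59, tardiness 0
T4: 57→66, due 158, tardiness 0
T5: 66→92, due 118, tardiness 0
T6: 92→109, due 92, tardiness 17
T7: 109→123, due 60, tardiness 63
T8: 123→144, due 88, tardiness 56
T9: 144→149, due 54, tardiness 95
Sum = 0+0+0+0+0+17+63+56+95 = 231.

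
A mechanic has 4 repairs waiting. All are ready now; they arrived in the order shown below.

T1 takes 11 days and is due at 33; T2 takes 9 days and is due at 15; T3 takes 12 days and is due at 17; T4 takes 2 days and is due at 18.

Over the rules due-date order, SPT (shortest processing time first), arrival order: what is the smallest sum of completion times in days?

EDD (increasing due date): T2 T3 T4 T1.
T2: 0→9
T3: 9→21
T4: 21→23
T1: 23→34
Sum = 9+21+23+34 = 87.
SPT (increasing processing time): T4 T2 T1 T3.
T4: 0→2
T2: 2→11
T1: 11→22
T3: 22→34
Sum = 2+11+22+34 = 69.
FIFO (arrival order): T1 T2 T3 T4.
T1: 0→11
T2: 11→20
T3: 20→32
T4: 32→34
Sum = 11+20+32+34 = 97.
EDD 87, SPT 69, FIFO 97 → minimum 69.

69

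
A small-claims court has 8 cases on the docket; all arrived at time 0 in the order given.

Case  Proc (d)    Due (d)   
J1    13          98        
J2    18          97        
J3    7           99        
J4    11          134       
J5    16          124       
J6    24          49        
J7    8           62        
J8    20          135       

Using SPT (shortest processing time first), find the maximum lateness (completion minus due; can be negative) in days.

SPT (increasing processing time): J3 J7 J4 J1 J5 J2 J8 J6.
J3: 0→7, due 99, lateness -92
J7: 7→15, due 62, lateness -47
J4: 15→26, due 134, lateness -108
J1: 26→39, due 98, lateness -59
J5: 39→55, due 124, lateness -69
J2: 55→73, due 97, lateness -24
J8: 73→93, due 135, lateness -42
J6: 93→117, due 49, lateness 68
Maximum = 68.

68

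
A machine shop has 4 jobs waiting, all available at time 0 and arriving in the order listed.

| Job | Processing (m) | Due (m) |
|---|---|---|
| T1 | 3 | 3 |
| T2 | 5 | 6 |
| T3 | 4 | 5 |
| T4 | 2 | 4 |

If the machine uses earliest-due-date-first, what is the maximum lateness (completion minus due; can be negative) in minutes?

EDD (increasing due date): T1 T4 T3 T2.
T1: 0→3, due 3, lateness 0
T4: 3→5, due 4, lateness 1
T3: 5→9, due 5, lateness 4
T2: 9→14, due 6, lateness 8
Maximum = 8.

8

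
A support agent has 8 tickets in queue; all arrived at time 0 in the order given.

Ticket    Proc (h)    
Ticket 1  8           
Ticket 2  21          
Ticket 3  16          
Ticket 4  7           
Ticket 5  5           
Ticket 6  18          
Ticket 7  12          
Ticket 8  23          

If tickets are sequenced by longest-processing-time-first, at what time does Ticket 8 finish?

LPT (decreasing processing time): Ticket 8 Ticket 2 Ticket 6 Ticket 3 Ticket 7 Ticket 1 Ticket 4 Ticket 5.
Ticket 8: 0→23

23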